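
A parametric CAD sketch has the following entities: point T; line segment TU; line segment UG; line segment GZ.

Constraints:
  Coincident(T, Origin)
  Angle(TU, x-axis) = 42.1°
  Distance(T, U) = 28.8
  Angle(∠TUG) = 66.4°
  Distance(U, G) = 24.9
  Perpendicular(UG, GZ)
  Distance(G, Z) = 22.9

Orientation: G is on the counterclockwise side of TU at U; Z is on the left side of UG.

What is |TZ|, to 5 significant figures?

13.818

T is at the origin; TU runs at 42.1° with length 28.8, so U = 28.8·(cos 42.1°, sin 42.1°) = (21.369, 19.308). ∠TUG = 66.4°, so UG runs at 42.1° + (180° − 66.4°) = 155.70° from the x-axis; with |UG| = 24.9, G = U + 24.9·(cos 155.70°, sin 155.70°) = (-1.3250, 29.555). UG is perpendicular to GZ; with |GZ| = 22.9 on the left of UG, Z = G + 22.9·(-0.41151, -0.91140) = (-10.749, 8.6839). Then |TZ| = |Z − T| = 13.818.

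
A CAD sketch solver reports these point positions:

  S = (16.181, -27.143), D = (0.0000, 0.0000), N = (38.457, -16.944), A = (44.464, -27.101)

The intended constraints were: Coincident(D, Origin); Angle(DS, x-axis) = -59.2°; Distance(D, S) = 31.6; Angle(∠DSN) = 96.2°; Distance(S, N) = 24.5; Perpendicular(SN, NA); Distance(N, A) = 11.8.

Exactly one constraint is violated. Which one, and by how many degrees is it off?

Perpendicular(SN, NA) — off by 6.00°.

D = (0.00, 0.00) ✓; DS at -59.20° ✓; |DS| = 31.60 ✓; ∠DSN = 96.20° ✓; |SN| = 24.50 ✓; ∠(SN, NA) = 84.00° ✗; |NA| = 11.80 ✓.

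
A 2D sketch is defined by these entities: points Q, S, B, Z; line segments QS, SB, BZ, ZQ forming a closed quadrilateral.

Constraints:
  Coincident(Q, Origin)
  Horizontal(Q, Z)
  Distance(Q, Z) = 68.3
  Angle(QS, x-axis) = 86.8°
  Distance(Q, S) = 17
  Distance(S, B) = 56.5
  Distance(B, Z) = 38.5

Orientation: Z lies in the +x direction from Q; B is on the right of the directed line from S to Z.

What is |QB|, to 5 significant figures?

46.182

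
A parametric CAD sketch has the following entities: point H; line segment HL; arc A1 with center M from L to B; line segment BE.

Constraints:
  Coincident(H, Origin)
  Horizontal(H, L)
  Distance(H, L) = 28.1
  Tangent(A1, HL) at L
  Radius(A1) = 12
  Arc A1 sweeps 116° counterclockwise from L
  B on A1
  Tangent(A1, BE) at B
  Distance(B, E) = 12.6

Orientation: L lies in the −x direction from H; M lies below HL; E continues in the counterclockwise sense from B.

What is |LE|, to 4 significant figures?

29.07

H is at the origin; HL is horizontal with |HL| = 28.1 and L on the −x side, so L = (-28.10, 0.000). The tangent condition forces ML to be normal to HL, so M = L + (0, -12) = (-28.10, -12.00). On A1, L sits at bearing 90° from M; a 116° counterclockwise sweep puts B at bearing 206°, so B = M + 12.0·(cos 206°, sin 206°) = (-38.89, -17.26). Since A1 is tangent to BE there, MB ⟂ BE, so BE runs along (−sin 206°, cos 206°); with |BE| = 12.6, E = (-33.36, -28.59). Then |LE| = |E − L| = 29.07.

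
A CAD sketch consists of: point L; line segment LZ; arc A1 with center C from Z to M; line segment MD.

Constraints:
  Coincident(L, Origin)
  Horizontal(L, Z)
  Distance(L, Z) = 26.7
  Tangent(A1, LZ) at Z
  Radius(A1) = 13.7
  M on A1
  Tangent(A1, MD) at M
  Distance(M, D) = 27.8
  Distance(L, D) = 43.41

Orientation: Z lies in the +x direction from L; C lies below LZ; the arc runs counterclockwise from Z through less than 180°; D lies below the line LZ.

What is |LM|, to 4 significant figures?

18.85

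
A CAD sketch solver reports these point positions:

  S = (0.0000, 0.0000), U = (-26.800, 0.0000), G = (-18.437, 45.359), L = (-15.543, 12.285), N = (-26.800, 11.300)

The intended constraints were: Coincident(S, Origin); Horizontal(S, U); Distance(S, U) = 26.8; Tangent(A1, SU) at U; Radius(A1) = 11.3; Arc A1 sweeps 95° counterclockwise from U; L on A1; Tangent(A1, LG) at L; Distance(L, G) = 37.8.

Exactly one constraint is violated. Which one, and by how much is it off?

Distance(L, G) = 37.8 — off by 4.60.

S = (0.00, 0.00) ✓; S.y = 0.00, U.y = 0.00 ✓; |SU| = 26.80 ✓; ∠(NU, US) = 90.00° ✓; |NU| = 11.30 ✓; bearing(N→L) − bearing(N→U) = 95.00° ✓; |NL| = 11.30 ✓; ∠(NL, LG) = 90.00° ✓; |LG| = 33.20 ✗.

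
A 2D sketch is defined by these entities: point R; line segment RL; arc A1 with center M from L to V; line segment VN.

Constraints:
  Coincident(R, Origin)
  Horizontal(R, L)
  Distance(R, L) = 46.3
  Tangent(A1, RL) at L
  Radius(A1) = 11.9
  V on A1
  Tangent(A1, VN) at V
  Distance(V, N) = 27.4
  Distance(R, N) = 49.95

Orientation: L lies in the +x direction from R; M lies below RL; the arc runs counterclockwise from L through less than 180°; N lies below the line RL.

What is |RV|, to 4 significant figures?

36.13

Checks: |MV| = 11.90 ✓; ∠(MV, VN) = 90.00° ✓; |VN| = 27.40 ✓; |RN| = 49.95 ✓.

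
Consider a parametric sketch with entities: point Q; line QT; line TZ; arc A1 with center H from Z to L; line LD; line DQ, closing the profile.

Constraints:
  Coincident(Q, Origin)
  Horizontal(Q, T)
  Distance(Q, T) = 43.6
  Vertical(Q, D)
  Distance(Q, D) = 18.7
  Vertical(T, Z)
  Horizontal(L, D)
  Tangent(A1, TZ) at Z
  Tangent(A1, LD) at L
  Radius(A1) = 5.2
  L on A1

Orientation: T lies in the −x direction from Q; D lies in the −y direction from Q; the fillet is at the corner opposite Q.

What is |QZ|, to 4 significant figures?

45.64

Q is at the origin; QT is horizontal with |QT| = 43.6 and T on the −x side, so T = (-43.60, 0.000). QD is vertical with |QD| = 18.7 and D on the −y side, so D = (0.000, -18.70). The virtual corner opposite Q is at (-43.60, -18.70). Since A1 is tangent to TZ there, HZ ⟂ TZ and A1 meets LD tangentially, so HL is at right angles to LD, with radius 5.2, so the center H sits 5.2 in from both sides at H = (-38.40, -13.50). That places the tangent points at Z = (-43.60, -13.50) on TZ and L = (-38.40, -18.70) on LD. Then |QZ| = |Z − Q| = 45.64.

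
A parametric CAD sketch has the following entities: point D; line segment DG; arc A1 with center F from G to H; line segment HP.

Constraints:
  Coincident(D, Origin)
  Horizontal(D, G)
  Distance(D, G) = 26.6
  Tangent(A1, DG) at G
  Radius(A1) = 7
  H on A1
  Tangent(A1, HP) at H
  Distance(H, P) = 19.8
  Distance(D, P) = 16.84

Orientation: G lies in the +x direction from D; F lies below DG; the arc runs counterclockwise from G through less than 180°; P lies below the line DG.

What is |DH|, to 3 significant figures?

22.0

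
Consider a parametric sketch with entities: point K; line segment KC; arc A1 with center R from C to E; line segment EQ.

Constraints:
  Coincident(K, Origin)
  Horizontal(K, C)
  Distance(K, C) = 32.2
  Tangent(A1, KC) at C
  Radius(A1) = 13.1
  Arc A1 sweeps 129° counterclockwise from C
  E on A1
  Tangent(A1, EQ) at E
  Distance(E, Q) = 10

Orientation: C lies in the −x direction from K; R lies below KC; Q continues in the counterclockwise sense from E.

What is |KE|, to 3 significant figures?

47.5

K is at the origin; K and C share the same y with |KC| = 32.2 and C on the −x side, so C = (-32.2, 0.00). Since A1 is tangent to KC there, RC ⟂ KC, so R = C + (0, -13.1) = (-32.2, -13.1). On A1, C sits at bearing 90° from R; a 129° counterclockwise sweep puts E at bearing 219°, so E = R + 13.1·(cos 219°, sin 219°) = (-42.4, -21.3). Then |KE| = |E − K| = 47.5.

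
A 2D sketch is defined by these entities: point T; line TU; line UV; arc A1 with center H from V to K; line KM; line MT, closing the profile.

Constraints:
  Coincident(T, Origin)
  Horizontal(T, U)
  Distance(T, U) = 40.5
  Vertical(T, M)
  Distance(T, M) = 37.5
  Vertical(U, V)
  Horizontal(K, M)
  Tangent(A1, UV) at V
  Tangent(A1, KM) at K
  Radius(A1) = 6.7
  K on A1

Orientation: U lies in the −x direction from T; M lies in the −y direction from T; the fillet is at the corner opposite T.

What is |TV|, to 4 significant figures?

50.88

T is at the origin; T and U share the same y with |TU| = 40.5 and U on the −x side, so U = (-40.50, 0.000). T and M share the same x with |TM| = 37.5 and M on the −y side, so M = (0.000, -37.50). The virtual corner opposite T is at (-40.50, -37.50). Tangency of A1 to UV means the radius HV is perpendicular to UV and tangency of A1 to KM means the radius HK is perpendicular to KM, with radius 6.7, so the center H sits 6.7 in from both sides at H = (-33.80, -30.80). That places the tangent points at V = (-40.50, -30.80) on UV and K = (-33.80, -37.50) on KM. Then |TV| = |V − T| = 50.88.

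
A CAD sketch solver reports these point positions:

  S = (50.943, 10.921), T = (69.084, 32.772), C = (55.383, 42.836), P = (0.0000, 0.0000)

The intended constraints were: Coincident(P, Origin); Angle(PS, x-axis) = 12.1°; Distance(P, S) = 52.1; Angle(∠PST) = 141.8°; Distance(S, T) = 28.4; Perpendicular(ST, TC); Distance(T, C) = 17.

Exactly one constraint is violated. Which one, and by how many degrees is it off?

Perpendicular(ST, TC) — off by 3.40°.

P = (0.00, 0.00) ✓; PS at 12.10° ✓; |PS| = 52.10 ✓; ∠PST = 141.8° ✓; |ST| = 28.40 ✓; ∠(ST, TC) = 93.40° ✗; |TC| = 17.00 ✓.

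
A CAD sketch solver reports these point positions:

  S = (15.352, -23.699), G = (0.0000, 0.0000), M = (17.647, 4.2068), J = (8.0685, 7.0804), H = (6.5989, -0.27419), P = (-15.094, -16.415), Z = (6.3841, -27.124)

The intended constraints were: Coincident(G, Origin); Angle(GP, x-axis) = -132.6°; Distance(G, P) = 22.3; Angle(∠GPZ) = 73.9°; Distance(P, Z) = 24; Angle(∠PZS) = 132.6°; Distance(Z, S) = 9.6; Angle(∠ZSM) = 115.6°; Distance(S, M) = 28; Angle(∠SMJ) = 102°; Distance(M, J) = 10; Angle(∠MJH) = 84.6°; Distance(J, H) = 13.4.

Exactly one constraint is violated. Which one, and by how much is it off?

Distance(J, H) = 13.4 — off by 5.90.

G = (0.00, 0.00) ✓; GP at -132.6° ✓; |GP| = 22.30 ✓; ∠GPZ = 73.90° ✓; |PZ| = 24.00 ✓; ∠PZS = 132.6° ✓; |ZS| = 9.600 ✓; ∠ZSM = 115.6° ✓; |SM| = 28.00 ✓; ∠SMJ = 102.0° ✓; |MJ| = 10.00 ✓; ∠MJH = 84.60° ✓; |JH| = 7.500 ✗.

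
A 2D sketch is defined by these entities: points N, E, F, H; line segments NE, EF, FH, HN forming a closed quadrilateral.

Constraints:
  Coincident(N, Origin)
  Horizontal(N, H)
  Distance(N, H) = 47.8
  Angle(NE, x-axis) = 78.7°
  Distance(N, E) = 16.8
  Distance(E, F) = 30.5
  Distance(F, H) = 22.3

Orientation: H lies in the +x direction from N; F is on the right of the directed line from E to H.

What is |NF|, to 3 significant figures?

26.2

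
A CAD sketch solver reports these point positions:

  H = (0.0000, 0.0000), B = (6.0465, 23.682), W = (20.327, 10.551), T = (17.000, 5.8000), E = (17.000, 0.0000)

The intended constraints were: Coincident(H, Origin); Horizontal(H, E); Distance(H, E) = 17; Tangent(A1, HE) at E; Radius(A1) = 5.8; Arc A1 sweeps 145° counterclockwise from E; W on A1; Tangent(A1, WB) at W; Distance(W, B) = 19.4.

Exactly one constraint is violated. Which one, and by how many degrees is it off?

Tangent(A1, WB) at W — off by 7.60°.

H = (0.00, 0.00) ✓; H.y = 0.00, E.y = 0.00 ✓; |HE| = 17.00 ✓; ∠(TE, EH) = 90.00° ✓; |TE| = 5.800 ✓; bearing(T→W) − bearing(T→E) = 145.0° ✓; |TW| = 5.800 ✓; ∠(TW, WB) = 97.60° ✗; |WB| = 19.40 ✓.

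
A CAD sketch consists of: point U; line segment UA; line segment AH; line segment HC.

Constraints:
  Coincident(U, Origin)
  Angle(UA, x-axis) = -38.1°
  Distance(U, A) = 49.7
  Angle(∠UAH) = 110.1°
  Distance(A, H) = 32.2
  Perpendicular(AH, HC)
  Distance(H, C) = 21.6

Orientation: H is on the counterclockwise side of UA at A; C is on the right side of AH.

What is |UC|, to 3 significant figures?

84.2

U is at the origin; UA runs at -38.1° with length 49.7, so A = 49.7·(cos -38.1°, sin -38.1°) = (39.1, -30.7). ∠UAH = 110.1°, so AH runs at -38.1° + (180° − 110.1°) = 31.8° from the x-axis; with |AH| = 32.2, H = A + 32.2·(cos 31.8°, sin 31.8°) = (66.5, -13.7). AH is perpendicular to HC; with |HC| = 21.6 on the right of AH, C = H + 21.6·(0.527, -0.850) = (77.9, -32.1). Then |UC| = |C − U| = 84.2.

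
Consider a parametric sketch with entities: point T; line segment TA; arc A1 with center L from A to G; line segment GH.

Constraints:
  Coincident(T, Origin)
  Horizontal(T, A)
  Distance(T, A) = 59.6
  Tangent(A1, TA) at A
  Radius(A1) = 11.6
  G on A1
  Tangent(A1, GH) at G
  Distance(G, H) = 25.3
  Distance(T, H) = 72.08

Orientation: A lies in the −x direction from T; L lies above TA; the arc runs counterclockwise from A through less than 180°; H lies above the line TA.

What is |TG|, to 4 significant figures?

51.95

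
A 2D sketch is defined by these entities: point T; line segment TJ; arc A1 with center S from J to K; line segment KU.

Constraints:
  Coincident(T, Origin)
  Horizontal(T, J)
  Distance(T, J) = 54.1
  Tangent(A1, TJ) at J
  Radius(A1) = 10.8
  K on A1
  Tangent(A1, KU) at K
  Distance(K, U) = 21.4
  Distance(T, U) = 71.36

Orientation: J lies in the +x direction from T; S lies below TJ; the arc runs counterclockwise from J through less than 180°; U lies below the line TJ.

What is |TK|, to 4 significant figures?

50.76

Checks: |SK| = 10.80 ✓; ∠(SK, KU) = 90.00° ✓; |KU| = 21.40 ✓; |TU| = 71.36 ✓.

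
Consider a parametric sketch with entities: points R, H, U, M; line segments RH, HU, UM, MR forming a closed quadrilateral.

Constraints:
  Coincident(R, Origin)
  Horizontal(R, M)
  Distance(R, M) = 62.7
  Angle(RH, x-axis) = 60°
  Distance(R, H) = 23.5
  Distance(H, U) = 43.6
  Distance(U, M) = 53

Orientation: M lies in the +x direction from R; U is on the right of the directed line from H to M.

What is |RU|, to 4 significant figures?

27.57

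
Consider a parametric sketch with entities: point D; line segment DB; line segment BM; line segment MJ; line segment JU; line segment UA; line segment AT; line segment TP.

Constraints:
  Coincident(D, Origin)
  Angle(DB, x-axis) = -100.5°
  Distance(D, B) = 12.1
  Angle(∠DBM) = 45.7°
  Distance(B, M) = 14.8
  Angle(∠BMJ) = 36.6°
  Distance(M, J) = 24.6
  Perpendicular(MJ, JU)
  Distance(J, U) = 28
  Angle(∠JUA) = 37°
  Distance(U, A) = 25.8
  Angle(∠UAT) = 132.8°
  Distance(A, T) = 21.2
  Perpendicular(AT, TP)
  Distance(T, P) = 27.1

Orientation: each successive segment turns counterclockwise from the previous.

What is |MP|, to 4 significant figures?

40.44

∠UAT = 132.8° gives AT at 97.40° from the x-axis; with |AT| = 21.2, T = (-2.061, 10.42). AT ⟂ TP, so TP runs at -172.6°; with |TP| = 27.1, P = (-28.93, 6.926). Then |MP| = |P − M| = 40.44.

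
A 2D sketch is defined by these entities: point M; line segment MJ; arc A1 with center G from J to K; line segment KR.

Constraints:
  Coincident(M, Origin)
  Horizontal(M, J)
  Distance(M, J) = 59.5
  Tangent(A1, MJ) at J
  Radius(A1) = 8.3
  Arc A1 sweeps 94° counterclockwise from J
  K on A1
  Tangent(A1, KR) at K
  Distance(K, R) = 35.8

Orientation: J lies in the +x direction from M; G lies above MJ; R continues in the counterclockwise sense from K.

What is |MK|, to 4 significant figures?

68.36

The tangent condition forces GJ to be normal to MJ, so G = J + (0, 8.3) = (59.50, 8.300). On A1, J sits at bearing -90° from G; a 94° counterclockwise sweep puts K at bearing 4°, so K = G + 8.3·(cos 4°, sin 4°) = (67.78, 8.879). Then |MK| = |K − M| = 68.36.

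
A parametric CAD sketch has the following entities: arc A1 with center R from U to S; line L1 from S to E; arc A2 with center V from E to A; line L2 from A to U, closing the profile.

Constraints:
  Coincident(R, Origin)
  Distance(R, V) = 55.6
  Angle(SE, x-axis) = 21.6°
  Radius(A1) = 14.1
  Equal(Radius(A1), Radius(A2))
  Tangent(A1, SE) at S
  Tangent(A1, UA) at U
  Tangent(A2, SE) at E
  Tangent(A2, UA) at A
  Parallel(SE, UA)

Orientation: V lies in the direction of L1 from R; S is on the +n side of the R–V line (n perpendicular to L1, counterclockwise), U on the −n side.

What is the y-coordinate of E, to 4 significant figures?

33.58

The slot axis is L1's direction at 21.6°, so u = (cos 21.6°, sin 21.6°) = (0.9298, 0.3681) and n = (−sin 21.6°, cos 21.6°) = (-0.3681, 0.9298). R is at the origin and V lies 55.6 along u from R, so V = 55.6·u = (51.70, 20.47). Tangency of A1 to both parallel lines with radius 14.1 puts S and U at R ± 14.1·n: S = (-5.191, 13.11), U = (5.191, -13.11). Equal radii place E and A the same way about V: E = V + 14.1·n = (46.51, 33.58), A = V − 14.1·n = (56.89, 7.358). So E.y = 33.58.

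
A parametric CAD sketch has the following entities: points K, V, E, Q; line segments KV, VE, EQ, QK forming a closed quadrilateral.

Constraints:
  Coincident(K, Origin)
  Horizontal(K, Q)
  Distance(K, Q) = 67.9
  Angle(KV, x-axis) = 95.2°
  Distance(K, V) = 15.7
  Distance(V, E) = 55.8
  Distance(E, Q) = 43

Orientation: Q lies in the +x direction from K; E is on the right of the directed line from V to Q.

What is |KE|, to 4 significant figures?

43.85

Checks: |VE| = 55.80 ✓; |EQ| = 43.00 ✓.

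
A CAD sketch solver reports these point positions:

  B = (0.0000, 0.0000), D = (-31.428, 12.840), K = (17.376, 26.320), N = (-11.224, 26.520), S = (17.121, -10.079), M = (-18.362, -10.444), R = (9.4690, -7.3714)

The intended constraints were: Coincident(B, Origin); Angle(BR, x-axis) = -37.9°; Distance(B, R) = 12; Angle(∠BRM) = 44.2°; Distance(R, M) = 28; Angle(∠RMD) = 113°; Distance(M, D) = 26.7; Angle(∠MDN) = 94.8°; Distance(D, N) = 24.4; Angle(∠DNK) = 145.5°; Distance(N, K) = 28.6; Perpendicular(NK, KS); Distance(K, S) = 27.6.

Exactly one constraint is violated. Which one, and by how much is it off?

Distance(K, S) = 27.6 — off by 8.80.

B = (0.00, 0.00) ✓; BR at -37.90° ✓; |BR| = 12.00 ✓; ∠BRM = 44.20° ✓; |RM| = 28.00 ✓; ∠RMD = 113.0° ✓; |MD| = 26.70 ✓; ∠MDN = 94.80° ✓; |DN| = 24.40 ✓; ∠DNK = 145.5° ✓; |NK| = 28.60 ✓; ∠(NK, KS) = 90.00° ✓; |KS| = 36.40 ✗.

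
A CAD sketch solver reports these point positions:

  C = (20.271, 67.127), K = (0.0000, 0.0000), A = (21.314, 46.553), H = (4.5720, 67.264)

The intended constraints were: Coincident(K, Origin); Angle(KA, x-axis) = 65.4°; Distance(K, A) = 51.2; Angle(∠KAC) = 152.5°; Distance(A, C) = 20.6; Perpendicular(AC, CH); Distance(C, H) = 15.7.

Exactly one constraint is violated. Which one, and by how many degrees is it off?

Perpendicular(AC, CH) — off by 3.40°.

K = (0.00, 0.00) ✓; KA at 65.40° ✓; |KA| = 51.20 ✓; ∠KAC = 152.5° ✓; |AC| = 20.60 ✓; ∠(AC, CH) = 86.60° ✗; |CH| = 15.70 ✓.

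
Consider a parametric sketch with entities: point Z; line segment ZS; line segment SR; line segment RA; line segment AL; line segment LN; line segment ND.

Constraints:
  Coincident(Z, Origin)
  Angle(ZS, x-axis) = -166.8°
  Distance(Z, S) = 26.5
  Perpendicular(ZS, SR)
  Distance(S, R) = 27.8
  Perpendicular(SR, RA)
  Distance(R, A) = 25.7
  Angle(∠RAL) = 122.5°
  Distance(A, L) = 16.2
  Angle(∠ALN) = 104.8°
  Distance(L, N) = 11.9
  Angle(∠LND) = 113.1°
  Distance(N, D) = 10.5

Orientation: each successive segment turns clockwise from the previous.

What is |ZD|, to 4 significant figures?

13.44

∠ALN = 104.8° gives LN at -119.5° from the x-axis; with |LN| = 11.9, N = (-1.393, 5.211). ∠LND = 113.1° gives ND at 173.6° from the x-axis; with |ND| = 10.5, D = (-11.83, 6.382). Then |ZD| = |D − Z| = 13.44.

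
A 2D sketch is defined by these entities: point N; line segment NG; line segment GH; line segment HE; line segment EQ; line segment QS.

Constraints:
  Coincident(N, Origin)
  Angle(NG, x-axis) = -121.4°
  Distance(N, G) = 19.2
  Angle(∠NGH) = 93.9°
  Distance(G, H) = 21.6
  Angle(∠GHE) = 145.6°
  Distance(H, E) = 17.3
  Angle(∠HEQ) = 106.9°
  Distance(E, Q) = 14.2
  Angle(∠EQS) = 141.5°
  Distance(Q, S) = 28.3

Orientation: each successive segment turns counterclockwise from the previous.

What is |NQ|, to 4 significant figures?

33.17

∠GHE = 145.6° gives HE at -0.9000° from the x-axis; with |HE| = 17.3, E = (24.92, -29.14). ∠HEQ = 106.9° gives EQ at 72.20° from the x-axis; with |EQ| = 14.2, Q = (29.26, -15.62). Then |NQ| = |Q − N| = 33.17.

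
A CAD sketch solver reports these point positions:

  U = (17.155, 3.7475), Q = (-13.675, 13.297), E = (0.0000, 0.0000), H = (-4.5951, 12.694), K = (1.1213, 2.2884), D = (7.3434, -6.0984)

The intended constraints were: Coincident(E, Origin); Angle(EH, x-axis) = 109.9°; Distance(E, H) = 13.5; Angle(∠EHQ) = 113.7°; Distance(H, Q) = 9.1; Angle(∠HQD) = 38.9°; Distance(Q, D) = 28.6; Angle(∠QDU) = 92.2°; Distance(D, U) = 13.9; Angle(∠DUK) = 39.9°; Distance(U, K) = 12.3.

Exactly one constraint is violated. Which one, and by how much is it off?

Distance(U, K) = 12.3 — off by 3.80.

E = (0.00, 0.00) ✓; EH at 109.9° ✓; |EH| = 13.50 ✓; ∠EHQ = 113.7° ✓; |HQ| = 9.100 ✓; ∠HQD = 38.90° ✓; |QD| = 28.60 ✓; ∠QDU = 92.20° ✓; |DU| = 13.90 ✓; ∠DUK = 39.90° ✓; |UK| = 16.10 ✗.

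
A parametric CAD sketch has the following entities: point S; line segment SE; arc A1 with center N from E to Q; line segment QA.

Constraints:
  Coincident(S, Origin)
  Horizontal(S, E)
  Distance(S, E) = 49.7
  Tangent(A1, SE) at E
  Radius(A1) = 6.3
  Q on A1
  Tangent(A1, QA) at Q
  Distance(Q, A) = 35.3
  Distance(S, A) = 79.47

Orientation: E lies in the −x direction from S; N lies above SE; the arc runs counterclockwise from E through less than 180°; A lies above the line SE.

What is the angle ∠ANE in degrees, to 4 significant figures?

142.7°

Checks: ∠(NE, ES) = 90.00° ✓; |NE| = 6.300 ✓; |NQ| = 6.300 ✓; ∠(NQ, QA) = 90.00° ✓; |QA| = 35.30 ✓; |SA| = 79.47 ✓.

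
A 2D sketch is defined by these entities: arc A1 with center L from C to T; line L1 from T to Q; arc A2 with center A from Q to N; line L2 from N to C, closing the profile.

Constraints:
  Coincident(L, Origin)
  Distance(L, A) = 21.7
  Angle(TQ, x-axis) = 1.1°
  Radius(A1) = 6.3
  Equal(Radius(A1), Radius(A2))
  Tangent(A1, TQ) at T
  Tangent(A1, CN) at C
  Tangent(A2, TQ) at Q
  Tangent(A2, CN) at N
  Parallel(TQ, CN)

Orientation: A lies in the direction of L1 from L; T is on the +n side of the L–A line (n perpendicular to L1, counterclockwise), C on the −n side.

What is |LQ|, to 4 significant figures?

22.60

The slot axis is L1's direction at 1.1°, so u = (cos 1.1°, sin 1.1°) = (0.9998, 0.01920) and n = (−sin 1.1°, cos 1.1°) = (-0.01920, 0.9998). L is at the origin and A lies 21.7 along u from L, so A = 21.7·u = (21.70, 0.4166). Tangency of A1 to both parallel lines with radius 6.3 puts T and C at L ± 6.3·n: T = (-0.1209, 6.299), C = (0.1209, -6.299). Equal radii place Q and N the same way about A: Q = A + 6.3·n = (21.58, 6.715), N = A − 6.3·n = (21.82, -5.882). Then |LQ| = |Q − L| = 22.60.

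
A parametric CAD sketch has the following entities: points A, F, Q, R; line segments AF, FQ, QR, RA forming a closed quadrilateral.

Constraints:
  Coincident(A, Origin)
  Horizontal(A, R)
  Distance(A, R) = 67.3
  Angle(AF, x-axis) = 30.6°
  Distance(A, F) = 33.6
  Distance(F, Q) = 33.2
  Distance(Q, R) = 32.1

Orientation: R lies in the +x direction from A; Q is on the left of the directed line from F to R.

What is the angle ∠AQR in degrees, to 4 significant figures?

77.16°

A is at the origin; AR is horizontal with |AR| = 67.3 and R in +x, so R = (67.3, 0). AF runs at 30.6° with |AF| = 33.6, so F = (28.92, 17.10). Q is determined by |FQ| = 33.2 and |QR| = 32.1 together: it lies at the intersection of circle(F, 33.2) and circle(R, 32.1). With |FR| = 42.02, the foot of the radical line on FR is 21.86 from F and the perpendicular offset is √(33.2² − 21.86²) = 24.98. Taking the left-of-FR solution: Q = (59.06, 31.02).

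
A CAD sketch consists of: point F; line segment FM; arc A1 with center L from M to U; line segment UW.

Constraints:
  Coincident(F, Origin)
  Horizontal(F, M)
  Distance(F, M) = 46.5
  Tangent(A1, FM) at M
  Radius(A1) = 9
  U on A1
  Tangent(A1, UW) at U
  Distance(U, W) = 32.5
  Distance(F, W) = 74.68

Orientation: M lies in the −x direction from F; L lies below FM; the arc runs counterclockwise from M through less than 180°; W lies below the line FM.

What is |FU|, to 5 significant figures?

55.473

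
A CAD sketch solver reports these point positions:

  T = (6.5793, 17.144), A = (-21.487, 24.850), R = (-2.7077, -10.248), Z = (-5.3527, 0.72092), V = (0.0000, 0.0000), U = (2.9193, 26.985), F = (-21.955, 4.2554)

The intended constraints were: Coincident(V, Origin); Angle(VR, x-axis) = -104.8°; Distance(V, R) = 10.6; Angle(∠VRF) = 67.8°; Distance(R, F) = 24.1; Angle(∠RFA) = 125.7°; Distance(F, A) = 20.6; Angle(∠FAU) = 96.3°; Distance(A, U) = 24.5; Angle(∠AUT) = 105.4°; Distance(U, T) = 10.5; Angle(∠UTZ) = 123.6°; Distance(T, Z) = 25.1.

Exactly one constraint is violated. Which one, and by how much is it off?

Distance(T, Z) = 25.1 — off by 4.80.

V = (0.00, 0.00) ✓; VR at -104.8° ✓; |VR| = 10.60 ✓; ∠VRF = 67.80° ✓; |RF| = 24.10 ✓; ∠RFA = 125.7° ✓; |FA| = 20.60 ✓; ∠FAU = 96.30° ✓; |AU| = 24.50 ✓; ∠AUT = 105.4° ✓; |UT| = 10.50 ✓; ∠UTZ = 123.6° ✓; |TZ| = 20.30 ✗.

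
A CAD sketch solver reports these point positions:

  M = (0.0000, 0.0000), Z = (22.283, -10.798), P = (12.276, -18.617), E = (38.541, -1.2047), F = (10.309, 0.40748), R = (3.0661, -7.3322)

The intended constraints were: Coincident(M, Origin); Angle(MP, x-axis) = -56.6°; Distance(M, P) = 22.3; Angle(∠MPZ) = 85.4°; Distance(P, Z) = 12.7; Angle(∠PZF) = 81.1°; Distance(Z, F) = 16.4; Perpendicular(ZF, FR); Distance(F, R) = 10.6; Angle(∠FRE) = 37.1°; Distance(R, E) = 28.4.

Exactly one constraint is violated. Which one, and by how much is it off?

Distance(R, E) = 28.4 — off by 7.60.

M = (0.00, 0.00) ✓; MP at -56.60° ✓; |MP| = 22.30 ✓; ∠MPZ = 85.40° ✓; |PZ| = 12.70 ✓; ∠PZF = 81.10° ✓; |ZF| = 16.40 ✓; ∠(ZF, FR) = 90.00° ✓; |FR| = 10.60 ✓; ∠FRE = 37.10° ✓; |RE| = 36.00 ✗.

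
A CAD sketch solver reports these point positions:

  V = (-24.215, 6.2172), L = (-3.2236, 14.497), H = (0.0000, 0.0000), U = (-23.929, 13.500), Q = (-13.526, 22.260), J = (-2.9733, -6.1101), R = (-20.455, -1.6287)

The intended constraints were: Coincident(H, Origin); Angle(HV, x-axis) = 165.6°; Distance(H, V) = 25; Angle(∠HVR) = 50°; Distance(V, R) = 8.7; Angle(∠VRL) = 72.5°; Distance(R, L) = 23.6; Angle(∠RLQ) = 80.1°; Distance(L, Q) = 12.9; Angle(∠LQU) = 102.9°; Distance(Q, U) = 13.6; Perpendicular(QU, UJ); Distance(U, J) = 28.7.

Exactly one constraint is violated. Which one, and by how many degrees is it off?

Perpendicular(QU, UJ) — off by 6.80°.

H = (0.00, 0.00) ✓; HV at 165.6° ✓; |HV| = 25.00 ✓; ∠HVR = 50.00° ✓; |VR| = 8.700 ✓; ∠VRL = 72.50° ✓; |RL| = 23.60 ✓; ∠RLQ = 80.10° ✓; |LQ| = 12.90 ✓; ∠LQU = 102.9° ✓; |QU| = 13.60 ✓; ∠(QU, UJ) = 96.80° ✗; |UJ| = 28.70 ✓.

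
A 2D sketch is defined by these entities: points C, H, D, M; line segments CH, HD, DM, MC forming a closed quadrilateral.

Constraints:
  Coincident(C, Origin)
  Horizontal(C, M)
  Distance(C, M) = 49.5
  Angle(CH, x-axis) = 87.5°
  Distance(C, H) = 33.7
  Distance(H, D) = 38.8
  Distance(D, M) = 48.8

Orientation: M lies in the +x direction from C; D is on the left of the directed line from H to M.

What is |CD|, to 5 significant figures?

60.584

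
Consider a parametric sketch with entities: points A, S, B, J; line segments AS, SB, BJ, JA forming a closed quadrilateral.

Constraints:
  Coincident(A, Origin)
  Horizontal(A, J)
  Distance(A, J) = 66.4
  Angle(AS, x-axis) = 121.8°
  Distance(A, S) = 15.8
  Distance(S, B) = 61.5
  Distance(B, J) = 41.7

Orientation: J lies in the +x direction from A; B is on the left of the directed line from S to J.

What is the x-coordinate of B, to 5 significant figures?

48.249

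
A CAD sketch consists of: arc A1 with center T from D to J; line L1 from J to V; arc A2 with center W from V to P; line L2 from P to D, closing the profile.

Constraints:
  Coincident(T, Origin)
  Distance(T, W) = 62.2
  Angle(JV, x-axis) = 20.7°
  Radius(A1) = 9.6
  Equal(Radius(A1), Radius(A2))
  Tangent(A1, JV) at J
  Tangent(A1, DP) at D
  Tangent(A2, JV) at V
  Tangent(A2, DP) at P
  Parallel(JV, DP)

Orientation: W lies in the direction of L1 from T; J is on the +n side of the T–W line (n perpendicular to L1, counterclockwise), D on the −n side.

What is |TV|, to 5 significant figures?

62.936

Tangency of A1 to both parallel lines with radius 9.6 puts J and D at T ± 9.6·n: J = (-3.3934, 8.9803), D = (3.3934, -8.9803). Equal radii place V and P the same way about W: V = W + 9.6·n = (54.791, 30.966), P = W − 9.6·n = (61.578, 13.006). Then |TV| = |V − T| = 62.936.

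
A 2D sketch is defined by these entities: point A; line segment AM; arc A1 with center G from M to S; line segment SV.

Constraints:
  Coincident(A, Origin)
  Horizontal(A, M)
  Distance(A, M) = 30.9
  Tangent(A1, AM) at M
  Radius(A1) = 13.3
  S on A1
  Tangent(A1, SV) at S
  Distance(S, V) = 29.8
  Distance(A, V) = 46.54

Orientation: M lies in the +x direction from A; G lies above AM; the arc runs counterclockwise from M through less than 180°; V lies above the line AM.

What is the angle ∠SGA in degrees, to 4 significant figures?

155.1°

A is at the origin; A and M share the same y with |AM| = 30.9 and M on the +x side, so M = (30.90, 0.000). A1 meets AM tangentially, so GM is at right angles to AM, so G = M + (0, 13.3) = (30.90, 13.30). Since GS ⟂ SV (tangency), |GV| = √(13.3² + 29.8²) = 32.63 regardless of where S sits on A1. So V lies on both circle(A, 46.54) and circle(G, 32.63); the above-AM intersection is V = (17.58, 43.09). S is the foot of the tangent from V: S = (39.78, 23.21).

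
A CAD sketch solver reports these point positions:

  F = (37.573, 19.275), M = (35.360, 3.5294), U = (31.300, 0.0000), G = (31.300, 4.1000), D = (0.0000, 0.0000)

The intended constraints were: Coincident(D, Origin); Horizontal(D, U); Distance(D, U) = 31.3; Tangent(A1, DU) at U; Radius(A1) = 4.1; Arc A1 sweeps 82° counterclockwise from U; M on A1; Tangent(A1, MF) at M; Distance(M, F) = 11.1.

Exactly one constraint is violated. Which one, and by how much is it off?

Distance(M, F) = 11.1 — off by 4.80.

D = (0.00, 0.00) ✓; D.y = 0.00, U.y = 0.00 ✓; |DU| = 31.30 ✓; ∠(GU, UD) = 90.00° ✓; |GU| = 4.100 ✓; bearing(G→M) − bearing(G→U) = 82.00° ✓; |GM| = 4.100 ✓; ∠(GM, MF) = 90.00° ✓; |MF| = 15.90 ✗.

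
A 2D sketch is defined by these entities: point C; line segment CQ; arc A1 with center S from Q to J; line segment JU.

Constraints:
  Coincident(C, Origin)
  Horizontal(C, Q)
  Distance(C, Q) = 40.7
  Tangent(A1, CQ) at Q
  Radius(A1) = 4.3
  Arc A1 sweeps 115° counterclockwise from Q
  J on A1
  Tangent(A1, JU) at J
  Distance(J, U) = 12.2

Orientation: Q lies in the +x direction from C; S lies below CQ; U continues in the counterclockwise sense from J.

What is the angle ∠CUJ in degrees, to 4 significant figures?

42.74°

C is at the origin; C and Q share the same y with |CQ| = 40.7 and Q on the +x side, so Q = (40.70, 0.000). A1 meets CQ tangentially, so SQ is at right angles to CQ, so S = Q + (0, -4.3) = (40.70, -4.300). On A1, Q sits at bearing 90° from S; a 115° counterclockwise sweep puts J at bearing 205°, so J = S + 4.3·(cos 205°, sin 205°) = (36.80, -6.117). Tangency of A1 to JU means the radius SJ is perpendicular to JU, so JU runs along (−sin 205°, cos 205°); with |JU| = 12.2, U = (41.96, -17.17). Then cos ∠CUJ = UC·UJ / (|UC||UJ|), giving 42.74°.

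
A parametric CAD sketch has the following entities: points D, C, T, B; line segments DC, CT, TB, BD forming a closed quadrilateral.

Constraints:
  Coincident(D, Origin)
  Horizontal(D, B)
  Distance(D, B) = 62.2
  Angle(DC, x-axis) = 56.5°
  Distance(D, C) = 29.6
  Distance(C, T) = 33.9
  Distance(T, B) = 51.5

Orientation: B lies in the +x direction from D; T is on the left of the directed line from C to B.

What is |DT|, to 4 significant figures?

62.97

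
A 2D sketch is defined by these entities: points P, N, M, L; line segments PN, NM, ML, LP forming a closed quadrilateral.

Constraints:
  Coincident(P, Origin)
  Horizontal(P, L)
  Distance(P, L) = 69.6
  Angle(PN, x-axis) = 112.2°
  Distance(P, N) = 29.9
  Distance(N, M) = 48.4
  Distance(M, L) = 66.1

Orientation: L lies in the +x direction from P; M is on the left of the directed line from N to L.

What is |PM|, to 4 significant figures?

60.84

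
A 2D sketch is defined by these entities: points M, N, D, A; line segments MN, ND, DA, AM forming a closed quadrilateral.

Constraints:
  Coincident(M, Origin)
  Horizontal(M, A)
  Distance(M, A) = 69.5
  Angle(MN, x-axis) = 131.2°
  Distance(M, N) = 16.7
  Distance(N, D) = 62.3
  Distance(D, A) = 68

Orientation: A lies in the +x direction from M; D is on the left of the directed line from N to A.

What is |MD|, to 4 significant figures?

65.73

M is at the origin; M and A share the same y with |MA| = 69.5 and A in +x, so A = (69.5, 0). MN runs at 131.2° with |MN| = 16.7, so N = (-11.00, 12.57). D is determined by |ND| = 62.3 and |DA| = 68.0 together: it lies at the intersection of circle(N, 62.3) and circle(A, 68.0). With |NA| = 81.47, the foot of the radical line on NA is 36.18 from N and the perpendicular offset is √(62.3² − 36.18²) = 50.72. Taking the left-of-NA solution: D = (32.57, 57.10).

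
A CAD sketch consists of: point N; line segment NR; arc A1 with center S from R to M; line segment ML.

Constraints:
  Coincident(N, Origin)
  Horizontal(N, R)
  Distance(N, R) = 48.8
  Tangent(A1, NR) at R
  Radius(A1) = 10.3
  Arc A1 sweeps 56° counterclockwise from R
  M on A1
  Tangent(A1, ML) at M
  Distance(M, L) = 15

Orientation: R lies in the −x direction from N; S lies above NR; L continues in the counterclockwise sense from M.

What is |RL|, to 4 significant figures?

23.97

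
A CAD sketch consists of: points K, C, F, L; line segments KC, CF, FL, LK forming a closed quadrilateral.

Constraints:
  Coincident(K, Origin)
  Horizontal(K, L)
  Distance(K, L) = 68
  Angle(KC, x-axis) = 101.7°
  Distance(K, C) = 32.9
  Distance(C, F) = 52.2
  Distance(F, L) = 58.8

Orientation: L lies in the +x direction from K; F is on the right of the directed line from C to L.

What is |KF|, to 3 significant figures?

20.3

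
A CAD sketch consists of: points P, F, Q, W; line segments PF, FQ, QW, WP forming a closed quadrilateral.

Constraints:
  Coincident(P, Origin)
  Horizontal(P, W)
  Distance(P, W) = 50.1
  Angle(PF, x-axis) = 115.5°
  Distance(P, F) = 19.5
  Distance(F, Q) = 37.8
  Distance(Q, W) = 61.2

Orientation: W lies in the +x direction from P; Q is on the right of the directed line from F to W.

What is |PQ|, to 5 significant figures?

21.601

Checks: |FQ| = 37.80 ✓; |QW| = 61.20 ✓.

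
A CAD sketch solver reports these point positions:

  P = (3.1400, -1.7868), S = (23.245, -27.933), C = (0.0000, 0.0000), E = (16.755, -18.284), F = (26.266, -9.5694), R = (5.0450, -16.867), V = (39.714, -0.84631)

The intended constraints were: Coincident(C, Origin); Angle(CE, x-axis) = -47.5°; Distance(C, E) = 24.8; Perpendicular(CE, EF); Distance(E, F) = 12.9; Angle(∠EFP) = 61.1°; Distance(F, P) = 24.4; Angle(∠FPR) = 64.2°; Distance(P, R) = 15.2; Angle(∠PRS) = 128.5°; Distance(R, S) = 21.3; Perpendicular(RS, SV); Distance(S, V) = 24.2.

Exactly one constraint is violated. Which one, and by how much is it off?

Distance(S, V) = 24.2 — off by 7.50.

C = (0.00, 0.00) ✓; CE at -47.50° ✓; |CE| = 24.80 ✓; ∠(CE, EF) = 90.00° ✓; |EF| = 12.90 ✓; ∠EFP = 61.10° ✓; |FP| = 24.40 ✓; ∠FPR = 64.20° ✓; |PR| = 15.20 ✓; ∠PRS = 128.5° ✓; |RS| = 21.30 ✓; ∠(RS, SV) = 90.00° ✓; |SV| = 31.70 ✗.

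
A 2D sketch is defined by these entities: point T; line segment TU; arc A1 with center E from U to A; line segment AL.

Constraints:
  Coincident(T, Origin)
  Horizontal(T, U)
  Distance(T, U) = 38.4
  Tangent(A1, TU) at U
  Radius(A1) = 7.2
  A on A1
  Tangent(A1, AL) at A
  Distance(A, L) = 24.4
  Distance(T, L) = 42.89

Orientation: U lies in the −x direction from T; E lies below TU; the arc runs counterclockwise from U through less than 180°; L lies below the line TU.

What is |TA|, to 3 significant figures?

45.6

Checks: ∠(EU, UT) = 90.00° ✓; |EU| = 7.200 ✓; |EA| = 7.200 ✓; ∠(EA, AL) = 90.00° ✓; |AL| = 24.40 ✓; |TL| = 42.89 ✓.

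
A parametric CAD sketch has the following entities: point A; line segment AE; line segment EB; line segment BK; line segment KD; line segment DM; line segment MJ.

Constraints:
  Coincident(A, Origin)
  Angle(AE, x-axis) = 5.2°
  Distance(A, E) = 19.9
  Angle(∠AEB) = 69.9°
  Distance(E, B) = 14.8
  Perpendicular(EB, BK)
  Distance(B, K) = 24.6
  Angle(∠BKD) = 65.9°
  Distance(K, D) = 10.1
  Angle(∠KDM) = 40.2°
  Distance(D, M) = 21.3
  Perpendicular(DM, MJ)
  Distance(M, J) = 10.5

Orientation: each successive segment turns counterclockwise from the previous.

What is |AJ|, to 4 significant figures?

22.91

A is at the origin; AE runs at 5.2° with length 19.9, so E = (19.82, 1.804). ∠AEB = 69.9° gives EB at 115.3° from the x-axis; with |EB| = 14.8, B = (13.49, 15.18). EB is perpendicular to BK, so BK runs at -154.7°; with |BK| = 24.6, K = (-8.747, 4.671). ∠BKD = 65.9° gives KD at -40.60° from the x-axis; with |KD| = 10.1, D = (-1.079, -1.902). ∠KDM = 40.2° gives DM at 99.20° from the x-axis; with |DM| = 21.3, M = (-4.484, 19.12). DM is perpendicular to MJ, so MJ runs at -170.8°; with |MJ| = 10.5, J = (-14.85, 17.45). Then |AJ| = |J − A| = 22.91.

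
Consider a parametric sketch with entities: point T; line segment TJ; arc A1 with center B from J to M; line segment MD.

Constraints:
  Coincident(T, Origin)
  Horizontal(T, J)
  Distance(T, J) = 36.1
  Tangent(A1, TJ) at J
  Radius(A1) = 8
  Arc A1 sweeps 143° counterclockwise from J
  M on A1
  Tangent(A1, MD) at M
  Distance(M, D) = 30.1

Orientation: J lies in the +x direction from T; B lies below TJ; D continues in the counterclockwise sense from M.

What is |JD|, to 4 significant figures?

37.76

T is at the origin; TJ is horizontal with |TJ| = 36.1 and J on the +x side, so J = (36.10, 0.000). The tangent condition forces BJ to be normal to TJ, so B = J + (0, -8) = (36.10, -8.000). On A1, J sits at bearing 90° from B; a 143° counterclockwise sweep puts M at bearing 233°, so M = B + 8.0·(cos 233°, sin 233°) = (31.29, -14.39). Since A1 is tangent to MD there, BM ⟂ MD, so MD runs along (−sin 233°, cos 233°); with |MD| = 30.1, D = (55.32, -32.50). Then |JD| = |D − J| = 37.76.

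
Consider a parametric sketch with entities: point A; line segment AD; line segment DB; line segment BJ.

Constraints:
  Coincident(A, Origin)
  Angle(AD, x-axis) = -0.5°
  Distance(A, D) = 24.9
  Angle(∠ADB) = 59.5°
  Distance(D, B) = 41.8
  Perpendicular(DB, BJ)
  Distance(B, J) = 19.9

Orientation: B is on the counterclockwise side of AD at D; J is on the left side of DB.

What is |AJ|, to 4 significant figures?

29.20

A is at the origin; AD runs at -0.5° with length 24.9, so D = 24.9·(cos -0.5°, sin -0.5°) = (24.90, -0.2173). ∠ADB = 59.5°, so DB runs at -0.5° + (180° − 59.5°) = 120.0° from the x-axis; with |DB| = 41.8, B = D + 41.8·(cos 120.0°, sin 120.0°) = (3.999, 35.98). DB is perpendicular to BJ; with |BJ| = 19.9 on the left of DB, J = B + 19.9·(-0.8660, -0.5000) = (-13.23, 26.03). Then |AJ| = |J − A| = 29.20.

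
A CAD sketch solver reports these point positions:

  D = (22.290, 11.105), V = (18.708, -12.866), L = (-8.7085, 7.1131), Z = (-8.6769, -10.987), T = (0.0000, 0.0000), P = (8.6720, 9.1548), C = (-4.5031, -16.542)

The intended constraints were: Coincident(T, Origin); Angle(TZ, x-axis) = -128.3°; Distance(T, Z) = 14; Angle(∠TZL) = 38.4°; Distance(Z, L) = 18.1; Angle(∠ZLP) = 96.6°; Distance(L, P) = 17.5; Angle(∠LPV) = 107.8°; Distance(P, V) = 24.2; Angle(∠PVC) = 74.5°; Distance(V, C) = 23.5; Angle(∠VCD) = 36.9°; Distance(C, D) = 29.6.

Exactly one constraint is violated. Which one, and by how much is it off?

Distance(C, D) = 29.6 — off by 8.90.

T = (0.00, 0.00) ✓; TZ at -128.3° ✓; |TZ| = 14.00 ✓; ∠TZL = 38.40° ✓; |ZL| = 18.10 ✓; ∠ZLP = 96.60° ✓; |LP| = 17.50 ✓; ∠LPV = 107.8° ✓; |PV| = 24.20 ✓; ∠PVC = 74.50° ✓; |VC| = 23.50 ✓; ∠VCD = 36.90° ✓; |CD| = 38.50 ✗.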